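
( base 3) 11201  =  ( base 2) 1111111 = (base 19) 6d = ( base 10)127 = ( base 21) 61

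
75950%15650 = 13350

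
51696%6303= 1272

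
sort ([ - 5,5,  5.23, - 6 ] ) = [  -  6, - 5,5,5.23]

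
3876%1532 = 812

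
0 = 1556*0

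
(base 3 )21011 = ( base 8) 301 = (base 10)193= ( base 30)6d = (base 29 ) 6J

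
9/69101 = 9/69101 = 0.00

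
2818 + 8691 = 11509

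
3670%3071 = 599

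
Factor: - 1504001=-163^1*9227^1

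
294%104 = 86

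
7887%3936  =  15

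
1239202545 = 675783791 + 563418754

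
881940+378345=1260285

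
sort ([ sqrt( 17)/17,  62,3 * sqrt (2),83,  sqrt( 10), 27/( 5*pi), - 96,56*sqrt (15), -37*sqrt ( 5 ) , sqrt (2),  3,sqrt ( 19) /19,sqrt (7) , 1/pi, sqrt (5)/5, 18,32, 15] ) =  [- 96, - 37*sqrt( 5), sqrt( 19)/19, sqrt( 17)/17,1/pi , sqrt(5 ) /5, sqrt( 2), 27/( 5*pi) , sqrt(7),  3,  sqrt (10 ),3 * sqrt (2), 15 , 18,  32,62 , 83,56*sqrt (15) ]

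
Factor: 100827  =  3^2*17^1 * 659^1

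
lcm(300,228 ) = 5700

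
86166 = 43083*2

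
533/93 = 533/93 = 5.73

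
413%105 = 98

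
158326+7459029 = 7617355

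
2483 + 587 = 3070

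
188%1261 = 188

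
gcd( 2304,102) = 6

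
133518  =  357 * 374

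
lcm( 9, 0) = 0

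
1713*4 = 6852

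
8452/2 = 4226= 4226.00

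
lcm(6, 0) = 0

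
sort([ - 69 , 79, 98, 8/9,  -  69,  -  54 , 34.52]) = [ - 69,- 69 , - 54,8/9,34.52, 79, 98] 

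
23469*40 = 938760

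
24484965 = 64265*381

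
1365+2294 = 3659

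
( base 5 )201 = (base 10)51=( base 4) 303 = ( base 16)33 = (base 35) 1g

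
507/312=13/8 = 1.62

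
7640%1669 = 964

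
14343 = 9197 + 5146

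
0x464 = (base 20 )2g4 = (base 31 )158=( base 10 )1124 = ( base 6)5112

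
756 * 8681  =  6562836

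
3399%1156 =1087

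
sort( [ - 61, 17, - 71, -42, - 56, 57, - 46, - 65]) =[  -  71,  -  65,-61, - 56, - 46, - 42, 17,57]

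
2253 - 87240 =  - 84987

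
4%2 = 0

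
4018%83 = 34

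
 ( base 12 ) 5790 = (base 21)112c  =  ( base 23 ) ia4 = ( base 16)261c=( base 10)9756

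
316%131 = 54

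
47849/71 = 47849/71 =673.93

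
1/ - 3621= - 1/3621 = - 0.00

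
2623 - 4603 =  - 1980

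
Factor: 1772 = 2^2*443^1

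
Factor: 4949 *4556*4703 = 2^2*7^2*17^1*67^1 * 101^1* 4703^1=106041569732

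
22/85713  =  22/85713 = 0.00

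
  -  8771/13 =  - 675 + 4/13 =- 674.69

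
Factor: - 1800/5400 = -3^( - 1)  =  - 1/3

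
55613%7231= 4996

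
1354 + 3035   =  4389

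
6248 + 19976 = 26224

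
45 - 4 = 41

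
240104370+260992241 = 501096611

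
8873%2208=41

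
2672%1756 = 916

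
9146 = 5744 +3402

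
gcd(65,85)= 5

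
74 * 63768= 4718832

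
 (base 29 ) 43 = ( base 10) 119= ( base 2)1110111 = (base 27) 4B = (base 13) 92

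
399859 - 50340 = 349519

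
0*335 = 0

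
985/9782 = 985/9782 = 0.10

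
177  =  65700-65523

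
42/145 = 42/145 = 0.29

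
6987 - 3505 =3482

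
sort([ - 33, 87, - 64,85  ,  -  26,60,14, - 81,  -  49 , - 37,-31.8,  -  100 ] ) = [-100, - 81,  -  64, - 49, -37,  -  33, - 31.8,-26, 14, 60, 85, 87]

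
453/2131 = 453/2131 = 0.21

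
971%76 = 59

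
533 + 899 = 1432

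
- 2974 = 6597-9571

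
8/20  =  2/5 = 0.40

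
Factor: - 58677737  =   - 71^1*199^1*4153^1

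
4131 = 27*153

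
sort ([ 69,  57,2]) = [ 2 , 57,69] 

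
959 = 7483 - 6524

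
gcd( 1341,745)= 149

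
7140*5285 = 37734900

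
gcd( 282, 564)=282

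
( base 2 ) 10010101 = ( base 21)72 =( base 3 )12112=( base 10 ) 149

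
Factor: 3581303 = 11^1 * 211^1*1543^1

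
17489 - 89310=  - 71821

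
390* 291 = 113490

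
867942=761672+106270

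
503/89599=503/89599  =  0.01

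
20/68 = 5/17 =0.29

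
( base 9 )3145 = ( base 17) 7GE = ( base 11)180a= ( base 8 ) 4405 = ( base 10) 2309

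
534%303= 231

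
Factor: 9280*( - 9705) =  - 2^6*3^1*5^2*29^1*647^1=- 90062400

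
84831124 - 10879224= 73951900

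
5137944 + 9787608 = 14925552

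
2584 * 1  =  2584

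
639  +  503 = 1142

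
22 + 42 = 64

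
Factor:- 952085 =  - 5^1 * 17^1*23^1*487^1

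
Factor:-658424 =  - 2^3*13^2 *487^1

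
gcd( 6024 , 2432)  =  8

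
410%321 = 89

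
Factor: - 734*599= - 439666=- 2^1*367^1*599^1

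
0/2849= 0  =  0.00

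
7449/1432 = 7449/1432 = 5.20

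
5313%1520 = 753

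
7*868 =6076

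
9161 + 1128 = 10289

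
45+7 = 52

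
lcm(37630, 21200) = 1505200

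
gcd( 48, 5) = 1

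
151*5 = 755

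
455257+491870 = 947127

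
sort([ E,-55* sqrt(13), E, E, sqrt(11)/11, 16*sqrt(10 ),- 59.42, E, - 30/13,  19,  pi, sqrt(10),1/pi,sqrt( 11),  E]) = [ - 55*sqrt (13 ), -59.42 , - 30/13,sqrt(11)/11, 1/pi, E,  E, E, E, E, pi , sqrt(10),sqrt(11 ),19, 16*sqrt(10)]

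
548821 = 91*6031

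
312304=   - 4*( - 78076) 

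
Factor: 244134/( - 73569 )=  -  2^1*3^3*11^1*179^( - 1 ) = -594/179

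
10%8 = 2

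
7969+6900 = 14869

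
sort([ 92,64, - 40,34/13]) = [- 40,34/13,  64, 92 ]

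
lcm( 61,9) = 549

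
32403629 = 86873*373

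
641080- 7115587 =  - 6474507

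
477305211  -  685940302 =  -208635091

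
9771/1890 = 5 + 107/630=5.17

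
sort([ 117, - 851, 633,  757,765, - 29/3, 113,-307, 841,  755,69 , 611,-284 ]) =[ - 851,-307, - 284,-29/3,  69,113,117 , 611, 633,755,  757, 765,841] 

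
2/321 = 2/321 = 0.01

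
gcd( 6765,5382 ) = 3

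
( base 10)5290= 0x14aa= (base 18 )G5G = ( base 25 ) 8bf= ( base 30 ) 5qa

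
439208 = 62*7084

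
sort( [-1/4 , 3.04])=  [ - 1/4,  3.04 ]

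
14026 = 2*7013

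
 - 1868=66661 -68529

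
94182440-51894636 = 42287804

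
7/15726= 7/15726  =  0.00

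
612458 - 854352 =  - 241894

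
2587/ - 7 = - 370 + 3/7 =- 369.57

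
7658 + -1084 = 6574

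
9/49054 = 9/49054= 0.00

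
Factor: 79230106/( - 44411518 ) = - 39615053/22205759 =- 43^ (  -  1)*101^( - 1 )*5113^( - 1)*39615053^1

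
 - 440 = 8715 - 9155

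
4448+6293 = 10741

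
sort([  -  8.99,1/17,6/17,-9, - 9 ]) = [ - 9,-9, - 8.99, 1/17, 6/17] 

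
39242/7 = 5606 = 5606.00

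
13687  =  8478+5209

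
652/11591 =652/11591 = 0.06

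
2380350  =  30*79345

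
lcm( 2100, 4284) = 107100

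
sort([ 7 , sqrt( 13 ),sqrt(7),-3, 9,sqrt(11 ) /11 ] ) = [-3, sqrt(11 ) /11,  sqrt (7), sqrt(13), 7, 9]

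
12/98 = 6/49  =  0.12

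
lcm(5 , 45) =45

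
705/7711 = 705/7711=0.09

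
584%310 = 274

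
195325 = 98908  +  96417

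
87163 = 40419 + 46744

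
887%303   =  281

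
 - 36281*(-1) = 36281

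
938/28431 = 938/28431 = 0.03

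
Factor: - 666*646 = - 430236 = - 2^2*3^2 * 17^1*19^1*37^1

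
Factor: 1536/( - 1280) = -6/5 = - 2^1 * 3^1*5^( - 1 ) 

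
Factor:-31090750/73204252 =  - 15545375/36602126 = - 2^( - 1) *5^3* 11^( -1 )*1051^( - 1) * 1583^( - 1) * 124363^1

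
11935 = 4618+7317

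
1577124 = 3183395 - 1606271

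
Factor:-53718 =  - 2^1*3^1*7^1*1279^1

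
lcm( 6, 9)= 18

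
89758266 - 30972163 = 58786103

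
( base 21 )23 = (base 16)2d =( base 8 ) 55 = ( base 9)50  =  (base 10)45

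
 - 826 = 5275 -6101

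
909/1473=303/491=0.62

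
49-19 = 30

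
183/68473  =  183/68473=0.00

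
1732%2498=1732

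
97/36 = 2 + 25/36 = 2.69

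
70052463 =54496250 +15556213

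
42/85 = 42/85 = 0.49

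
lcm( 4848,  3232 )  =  9696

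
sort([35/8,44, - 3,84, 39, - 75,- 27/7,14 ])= [-75, - 27/7, - 3, 35/8,  14,39,44, 84 ]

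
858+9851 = 10709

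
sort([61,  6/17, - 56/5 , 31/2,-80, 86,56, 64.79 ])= [ -80, - 56/5, 6/17  ,  31/2,56 , 61, 64.79,86]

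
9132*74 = 675768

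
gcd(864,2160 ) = 432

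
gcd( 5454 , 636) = 6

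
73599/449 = 163 + 412/449=163.92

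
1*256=256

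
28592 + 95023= 123615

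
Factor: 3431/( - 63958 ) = - 2^( - 1) * 47^1*73^1*113^ ( - 1 )*283^( - 1 ) 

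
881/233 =881/233 = 3.78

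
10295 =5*2059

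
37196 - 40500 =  - 3304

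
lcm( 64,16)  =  64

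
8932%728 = 196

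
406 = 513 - 107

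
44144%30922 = 13222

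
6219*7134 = 44366346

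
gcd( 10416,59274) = 6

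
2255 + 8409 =10664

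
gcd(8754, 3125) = 1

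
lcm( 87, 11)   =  957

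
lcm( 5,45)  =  45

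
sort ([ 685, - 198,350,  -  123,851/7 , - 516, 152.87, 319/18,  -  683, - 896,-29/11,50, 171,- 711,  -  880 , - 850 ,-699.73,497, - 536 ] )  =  [  -  896, - 880, - 850, - 711, - 699.73, - 683, - 536, - 516,-198,  -  123, - 29/11, 319/18,50, 851/7, 152.87, 171,  350, 497,685 ]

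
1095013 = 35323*31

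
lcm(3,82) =246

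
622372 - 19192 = 603180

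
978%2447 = 978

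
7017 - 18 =6999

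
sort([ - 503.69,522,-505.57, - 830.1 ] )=[- 830.1, - 505.57, -503.69 , 522 ]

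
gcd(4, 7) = 1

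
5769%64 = 9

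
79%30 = 19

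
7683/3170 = 7683/3170 = 2.42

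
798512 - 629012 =169500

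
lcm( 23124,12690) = 1040580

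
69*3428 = 236532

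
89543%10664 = 4231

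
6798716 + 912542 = 7711258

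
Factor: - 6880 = - 2^5* 5^1*43^1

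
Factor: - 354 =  - 2^1*3^1*59^1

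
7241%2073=1022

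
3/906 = 1/302 = 0.00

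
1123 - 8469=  - 7346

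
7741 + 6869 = 14610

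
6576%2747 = 1082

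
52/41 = 1+11/41=1.27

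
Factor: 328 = 2^3*41^1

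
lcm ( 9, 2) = 18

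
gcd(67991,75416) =11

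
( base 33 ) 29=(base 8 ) 113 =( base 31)2d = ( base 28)2J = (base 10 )75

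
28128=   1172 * 24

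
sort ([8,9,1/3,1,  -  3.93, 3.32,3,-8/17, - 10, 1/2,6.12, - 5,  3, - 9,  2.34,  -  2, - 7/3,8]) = [-10,- 9, - 5,-3.93, - 7/3,-2, - 8/17,1/3,1/2, 1 , 2.34,3,3,  3.32,6.12,8,8,9]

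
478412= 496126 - 17714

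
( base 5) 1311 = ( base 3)21122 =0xce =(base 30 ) 6q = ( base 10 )206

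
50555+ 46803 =97358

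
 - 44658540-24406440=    - 69064980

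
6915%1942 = 1089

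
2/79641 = 2/79641 = 0.00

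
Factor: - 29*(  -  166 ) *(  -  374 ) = -2^2*11^1*17^1*29^1 * 83^1 = - 1800436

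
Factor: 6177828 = 2^2*3^1*514819^1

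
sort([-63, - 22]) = [-63 ,-22] 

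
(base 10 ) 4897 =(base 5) 124042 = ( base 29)5np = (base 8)11441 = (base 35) 3yw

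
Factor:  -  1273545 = -3^2*5^1*7^1*13^1*311^1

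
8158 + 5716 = 13874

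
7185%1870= 1575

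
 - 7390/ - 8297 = 7390/8297 = 0.89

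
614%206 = 202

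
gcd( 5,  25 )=5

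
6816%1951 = 963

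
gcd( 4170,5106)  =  6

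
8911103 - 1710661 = 7200442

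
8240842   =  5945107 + 2295735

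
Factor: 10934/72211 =2^1*7^1*11^1 * 71^1*72211^( - 1)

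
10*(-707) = - 7070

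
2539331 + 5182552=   7721883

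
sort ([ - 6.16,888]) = [ - 6.16 , 888 ]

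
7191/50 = 143 + 41/50 = 143.82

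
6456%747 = 480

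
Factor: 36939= 3^1*7^1*1759^1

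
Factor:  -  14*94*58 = -2^3*7^1 * 29^1 *47^1 = - 76328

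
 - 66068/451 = - 66068/451 = - 146.49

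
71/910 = 71/910  =  0.08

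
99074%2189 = 569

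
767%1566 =767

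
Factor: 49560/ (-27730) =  - 2^2*3^1*7^1*47^( - 1) = - 84/47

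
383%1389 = 383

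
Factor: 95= 5^1*19^1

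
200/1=200   =  200.00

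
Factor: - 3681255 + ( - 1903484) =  - 5584739^1 =-5584739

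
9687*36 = 348732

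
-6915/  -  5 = 1383/1 =1383.00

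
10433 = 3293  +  7140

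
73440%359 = 204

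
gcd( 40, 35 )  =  5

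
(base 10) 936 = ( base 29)138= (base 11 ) 781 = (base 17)341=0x3A8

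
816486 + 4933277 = 5749763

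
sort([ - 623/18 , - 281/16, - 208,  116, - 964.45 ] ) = [ -964.45, - 208, - 623/18,  -  281/16, 116] 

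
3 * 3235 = 9705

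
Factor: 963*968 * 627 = 584479368 = 2^3*3^3*11^3*19^1 * 107^1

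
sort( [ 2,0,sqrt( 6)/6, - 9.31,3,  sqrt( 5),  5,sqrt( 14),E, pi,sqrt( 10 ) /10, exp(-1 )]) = [ - 9.31, 0, sqrt( 10 ) /10,  exp(-1 ), sqrt (6 )/6,2,  sqrt( 5) , E, 3,pi,sqrt( 14),5 ]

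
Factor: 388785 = 3^1*5^1*25919^1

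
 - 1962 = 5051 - 7013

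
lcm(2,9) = 18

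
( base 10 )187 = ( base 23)83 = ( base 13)115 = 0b10111011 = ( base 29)6D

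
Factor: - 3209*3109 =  - 9976781 =- 3109^1*3209^1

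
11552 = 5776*2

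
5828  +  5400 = 11228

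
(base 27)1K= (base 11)43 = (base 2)101111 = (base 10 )47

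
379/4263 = 379/4263 = 0.09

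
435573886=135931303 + 299642583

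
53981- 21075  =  32906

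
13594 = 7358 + 6236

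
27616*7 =193312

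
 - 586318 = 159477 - 745795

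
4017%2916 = 1101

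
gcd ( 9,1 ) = 1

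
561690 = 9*62410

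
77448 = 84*922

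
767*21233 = 16285711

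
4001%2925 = 1076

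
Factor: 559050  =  2^1*3^1*5^2*3727^1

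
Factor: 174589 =71^1* 2459^1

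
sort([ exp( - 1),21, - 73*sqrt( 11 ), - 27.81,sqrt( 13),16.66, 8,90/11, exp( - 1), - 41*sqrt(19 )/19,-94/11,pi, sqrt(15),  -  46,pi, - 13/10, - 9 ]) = [ - 73*sqrt(11), -46, - 27.81, - 41*  sqrt ( 19)/19, - 9,  -  94/11, - 13/10,exp( - 1), exp( - 1),pi, pi,  sqrt( 13) , sqrt( 15),8,90/11,16.66,21]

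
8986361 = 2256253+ 6730108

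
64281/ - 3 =-21427/1 = - 21427.00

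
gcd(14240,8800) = 160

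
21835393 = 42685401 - 20850008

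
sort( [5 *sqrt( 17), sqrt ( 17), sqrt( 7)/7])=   [ sqrt( 7 )/7 , sqrt(17), 5*sqrt(17)]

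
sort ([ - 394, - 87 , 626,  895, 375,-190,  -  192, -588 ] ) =[-588, - 394,- 192, - 190,-87,375,626, 895 ]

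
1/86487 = 1/86487 =0.00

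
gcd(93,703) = 1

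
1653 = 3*551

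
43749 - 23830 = 19919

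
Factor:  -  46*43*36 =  - 71208 = - 2^3*3^2*23^1*43^1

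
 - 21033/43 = -21033/43 = - 489.14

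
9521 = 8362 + 1159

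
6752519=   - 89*(- 75871 ) 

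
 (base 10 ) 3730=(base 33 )3e1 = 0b111010010010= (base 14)1506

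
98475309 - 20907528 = 77567781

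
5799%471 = 147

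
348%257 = 91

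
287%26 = 1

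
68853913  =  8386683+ 60467230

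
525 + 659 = 1184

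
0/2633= 0  =  0.00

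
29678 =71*418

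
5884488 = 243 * 24216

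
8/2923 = 8/2923 = 0.00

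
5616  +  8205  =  13821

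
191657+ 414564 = 606221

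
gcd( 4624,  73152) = 16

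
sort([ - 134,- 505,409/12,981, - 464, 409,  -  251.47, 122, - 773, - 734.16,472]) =[ - 773, - 734.16, - 505, - 464,- 251.47,-134, 409/12,122,  409, 472,  981]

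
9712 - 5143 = 4569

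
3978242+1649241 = 5627483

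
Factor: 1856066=2^1*883^1  *1051^1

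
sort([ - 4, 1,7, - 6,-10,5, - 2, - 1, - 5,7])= [ - 10, - 6, - 5, - 4, - 2, - 1, 1, 5,7,7]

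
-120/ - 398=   60/199 = 0.30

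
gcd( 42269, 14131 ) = 1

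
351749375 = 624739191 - 272989816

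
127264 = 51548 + 75716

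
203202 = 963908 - 760706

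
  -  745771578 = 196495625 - 942267203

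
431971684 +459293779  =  891265463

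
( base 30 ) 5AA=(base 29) 5kp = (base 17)gag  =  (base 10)4810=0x12ca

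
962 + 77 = 1039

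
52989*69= 3656241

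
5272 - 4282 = 990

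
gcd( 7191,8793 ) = 9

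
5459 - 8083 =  - 2624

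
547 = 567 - 20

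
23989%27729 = 23989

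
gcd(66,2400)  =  6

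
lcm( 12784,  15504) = 728688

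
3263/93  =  3263/93  =  35.09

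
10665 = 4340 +6325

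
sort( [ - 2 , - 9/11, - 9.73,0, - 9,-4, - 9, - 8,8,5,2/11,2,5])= [ - 9.73, - 9, - 9, - 8, - 4, - 2, - 9/11, 0,2/11 , 2,5 , 5,8]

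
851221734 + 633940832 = 1485162566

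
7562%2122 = 1196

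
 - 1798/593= - 1798/593= - 3.03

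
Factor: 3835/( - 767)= - 5^1 = - 5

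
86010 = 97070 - 11060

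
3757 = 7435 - 3678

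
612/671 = 612/671 = 0.91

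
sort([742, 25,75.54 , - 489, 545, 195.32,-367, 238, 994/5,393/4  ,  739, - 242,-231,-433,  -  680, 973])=[-680,-489,-433, - 367, - 242, - 231, 25,75.54, 393/4,195.32, 994/5,238,545, 739,  742,  973] 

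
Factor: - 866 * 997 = -2^1*433^1*997^1 = - 863402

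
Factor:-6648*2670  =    -  17750160= - 2^4 * 3^2*5^1*89^1*277^1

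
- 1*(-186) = 186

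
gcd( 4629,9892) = 1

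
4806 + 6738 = 11544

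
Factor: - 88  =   - 2^3*11^1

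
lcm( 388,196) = 19012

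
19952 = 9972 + 9980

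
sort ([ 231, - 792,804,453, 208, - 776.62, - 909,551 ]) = [ - 909,-792 , -776.62,208, 231,453,  551,804 ] 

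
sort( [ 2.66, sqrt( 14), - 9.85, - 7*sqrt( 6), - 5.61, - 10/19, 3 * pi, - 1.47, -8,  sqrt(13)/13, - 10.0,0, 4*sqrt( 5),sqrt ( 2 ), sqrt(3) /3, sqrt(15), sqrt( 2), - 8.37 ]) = [-7 * sqrt(6), - 10.0, - 9.85, - 8.37,-8, - 5.61,-1.47, - 10/19, 0,sqrt(13 )/13,sqrt(3 )/3, sqrt (2), sqrt( 2 ), 2.66,sqrt( 14), sqrt( 15),  4*sqrt (5), 3*pi] 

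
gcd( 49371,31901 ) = 1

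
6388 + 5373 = 11761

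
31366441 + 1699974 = 33066415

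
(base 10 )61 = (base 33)1S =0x3D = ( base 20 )31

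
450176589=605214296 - 155037707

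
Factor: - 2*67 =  - 2^1*67^1 = - 134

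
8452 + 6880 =15332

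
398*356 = 141688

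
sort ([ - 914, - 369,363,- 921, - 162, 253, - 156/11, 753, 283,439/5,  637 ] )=[ - 921, - 914,-369, - 162, - 156/11,439/5,253,283,363,637,753] 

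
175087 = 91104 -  - 83983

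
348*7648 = 2661504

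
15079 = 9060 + 6019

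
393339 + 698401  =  1091740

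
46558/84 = 23279/42 =554.26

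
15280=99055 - 83775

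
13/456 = 13/456 = 0.03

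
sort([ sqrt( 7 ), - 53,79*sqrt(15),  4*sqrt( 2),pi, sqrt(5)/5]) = [ - 53,sqrt (5 ) /5 , sqrt (7 ),pi,4*sqrt (2), 79*sqrt (15 )]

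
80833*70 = 5658310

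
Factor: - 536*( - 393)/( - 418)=- 105324/209 = - 2^2 * 3^1*11^( - 1)*19^ (-1)*67^1* 131^1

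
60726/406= 149 + 4/7= 149.57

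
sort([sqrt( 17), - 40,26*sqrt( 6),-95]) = [-95, - 40, sqrt(17), 26*sqrt( 6) ]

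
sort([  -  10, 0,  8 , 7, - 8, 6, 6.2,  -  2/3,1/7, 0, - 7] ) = [  -  10, - 8,-7, - 2/3, 0  ,  0, 1/7,6, 6.2,7 , 8] 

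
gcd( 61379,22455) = 1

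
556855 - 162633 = 394222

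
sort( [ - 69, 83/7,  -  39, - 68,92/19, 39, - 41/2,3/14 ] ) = [-69,-68,  -  39 , - 41/2 , 3/14,92/19, 83/7,39] 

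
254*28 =7112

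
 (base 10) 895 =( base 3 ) 1020011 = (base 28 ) 13R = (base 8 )1577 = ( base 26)18b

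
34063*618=21050934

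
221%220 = 1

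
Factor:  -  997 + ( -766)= - 1763 = -41^1 * 43^1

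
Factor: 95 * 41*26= 2^1*5^1*13^1*19^1*41^1 = 101270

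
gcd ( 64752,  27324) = 12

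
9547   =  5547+4000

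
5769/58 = 5769/58 = 99.47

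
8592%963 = 888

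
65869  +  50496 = 116365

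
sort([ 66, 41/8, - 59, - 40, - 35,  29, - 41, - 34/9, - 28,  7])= [ - 59,- 41,- 40, - 35, -28, - 34/9, 41/8,7, 29, 66] 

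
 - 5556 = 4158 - 9714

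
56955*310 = 17656050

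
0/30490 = 0 = 0.00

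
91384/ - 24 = - 11423/3 = -3807.67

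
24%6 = 0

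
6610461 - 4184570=2425891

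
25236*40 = 1009440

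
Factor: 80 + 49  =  129 = 3^1 * 43^1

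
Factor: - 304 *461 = - 2^4 * 19^1*461^1  =  - 140144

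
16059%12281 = 3778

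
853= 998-145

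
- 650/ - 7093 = 650/7093 = 0.09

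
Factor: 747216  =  2^4*3^2 * 5189^1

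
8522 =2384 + 6138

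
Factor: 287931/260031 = 95977/86677 = 7^1*13711^1*86677^( - 1 )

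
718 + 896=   1614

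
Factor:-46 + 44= -2^1 = -2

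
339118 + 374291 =713409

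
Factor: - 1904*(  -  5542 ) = 10551968 = 2^5 * 7^1*17^2*163^1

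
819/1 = 819  =  819.00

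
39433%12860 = 853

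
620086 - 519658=100428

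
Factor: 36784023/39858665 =3^1*5^ ( - 1)*7^( -1) *11^ (- 1)*83^1*103529^(-1)*147727^1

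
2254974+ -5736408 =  - 3481434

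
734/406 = 1 + 164/203 = 1.81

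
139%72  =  67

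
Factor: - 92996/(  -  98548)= 67/71 = 67^1*71^( - 1 ) 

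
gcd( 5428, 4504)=4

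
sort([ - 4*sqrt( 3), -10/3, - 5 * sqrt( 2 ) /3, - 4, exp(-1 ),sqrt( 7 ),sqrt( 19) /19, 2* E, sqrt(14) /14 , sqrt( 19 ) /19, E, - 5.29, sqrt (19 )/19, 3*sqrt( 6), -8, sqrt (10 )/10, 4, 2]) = [ - 8,-4*sqrt(3 ), - 5.29,- 4,-10/3,-5*sqrt( 2 )/3,  sqrt( 19 )/19,  sqrt( 19)/19, sqrt( 19)/19, sqrt(14 ) /14, sqrt(10 )/10,exp ( - 1 ), 2, sqrt ( 7),E , 4, 2*E,3*sqrt( 6)] 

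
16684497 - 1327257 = 15357240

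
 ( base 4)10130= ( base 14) 164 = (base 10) 284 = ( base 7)554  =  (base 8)434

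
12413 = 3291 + 9122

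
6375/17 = 375 = 375.00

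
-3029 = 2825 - 5854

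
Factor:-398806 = -2^1*199403^1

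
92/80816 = 23/20204 = 0.00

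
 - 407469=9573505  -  9980974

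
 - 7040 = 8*( - 880 )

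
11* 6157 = 67727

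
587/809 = 587/809 =0.73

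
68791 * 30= 2063730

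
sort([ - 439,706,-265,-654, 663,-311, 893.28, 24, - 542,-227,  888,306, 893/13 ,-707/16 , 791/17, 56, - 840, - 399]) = [-840, - 654, - 542,-439, - 399,-311, - 265,-227,  -  707/16, 24,791/17,56, 893/13,  306, 663, 706, 888,893.28]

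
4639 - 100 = 4539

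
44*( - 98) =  - 4312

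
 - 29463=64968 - 94431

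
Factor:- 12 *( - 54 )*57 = 36936 = 2^3*3^5*19^1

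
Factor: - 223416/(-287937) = 232/299=2^3*13^( - 1 )*23^(- 1)*29^1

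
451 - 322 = 129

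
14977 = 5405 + 9572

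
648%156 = 24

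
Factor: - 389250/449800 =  - 2^ ( - 2) * 3^2*5^1 *13^ ( - 1) = -45/52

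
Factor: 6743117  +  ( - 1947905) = 4795212 = 2^2*3^1*399601^1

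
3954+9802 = 13756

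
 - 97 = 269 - 366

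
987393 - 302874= 684519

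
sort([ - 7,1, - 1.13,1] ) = [ - 7, - 1.13, 1, 1]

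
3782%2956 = 826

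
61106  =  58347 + 2759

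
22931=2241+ 20690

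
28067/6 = 28067/6=4677.83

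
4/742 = 2/371 = 0.01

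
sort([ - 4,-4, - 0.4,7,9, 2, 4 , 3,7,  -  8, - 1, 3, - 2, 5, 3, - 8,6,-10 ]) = [ - 10,  -  8, - 8,  -  4, - 4,-2,-1, - 0.4, 2, 3, 3,3, 4,5, 6,7,7, 9 ] 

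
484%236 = 12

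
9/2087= 9/2087 = 0.00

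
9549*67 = 639783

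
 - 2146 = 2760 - 4906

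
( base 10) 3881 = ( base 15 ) 123B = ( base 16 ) F29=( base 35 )35v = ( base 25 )656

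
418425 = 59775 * 7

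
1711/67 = 1711/67 = 25.54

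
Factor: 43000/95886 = 2^2*3^( - 2) *5^3 * 7^( - 1)*43^1*761^(  -  1 ) = 21500/47943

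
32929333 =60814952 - 27885619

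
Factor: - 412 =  - 2^2 * 103^1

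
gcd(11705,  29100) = 5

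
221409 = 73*3033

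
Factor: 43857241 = 43857241^1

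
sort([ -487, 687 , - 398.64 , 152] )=[ - 487,-398.64,152, 687]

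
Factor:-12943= - 7^1 * 43^2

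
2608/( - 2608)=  - 1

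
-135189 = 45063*(- 3) 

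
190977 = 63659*3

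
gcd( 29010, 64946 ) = 2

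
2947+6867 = 9814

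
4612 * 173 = 797876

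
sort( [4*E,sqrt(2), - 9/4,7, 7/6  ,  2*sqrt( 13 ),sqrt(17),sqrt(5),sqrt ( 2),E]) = [ - 9/4,7/6,sqrt ( 2 ) , sqrt(2) , sqrt( 5), E,sqrt ( 17),  7,2*sqrt(13),4*E ]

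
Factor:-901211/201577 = -201577^( - 1 )*901211^1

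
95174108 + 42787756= 137961864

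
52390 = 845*62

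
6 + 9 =15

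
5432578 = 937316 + 4495262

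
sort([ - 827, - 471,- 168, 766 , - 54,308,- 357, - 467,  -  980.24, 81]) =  [  -  980.24, - 827, - 471, - 467,  -  357, - 168,  -  54 , 81,308 , 766]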